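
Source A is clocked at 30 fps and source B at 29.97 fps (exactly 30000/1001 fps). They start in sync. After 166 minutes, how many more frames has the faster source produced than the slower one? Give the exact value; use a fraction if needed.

298800/1001 frames

166 min = 9960 s.
A emits 30 × 9960 = 298800 frames; B emits 30000/1001 × 9960 = 298800000/1001.
Difference = 298800/1001 frames (≈ 298.5015); B is behind A.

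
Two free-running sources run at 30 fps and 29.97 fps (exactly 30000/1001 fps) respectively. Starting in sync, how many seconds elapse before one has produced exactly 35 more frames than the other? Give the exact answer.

The gap grows by |30000/1001 − 30| = 30/1001 frames per second.
Time for a 35-frame gap: 35 ÷ (30/1001) = 7007/6 s.

7007/6 seconds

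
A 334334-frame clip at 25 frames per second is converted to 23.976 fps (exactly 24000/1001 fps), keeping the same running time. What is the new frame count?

Target frames = source frames × (target rate / source rate) = 334334 × (24000/1001)/(25) = 334334 × 960/1001 = 320640.

320640 frames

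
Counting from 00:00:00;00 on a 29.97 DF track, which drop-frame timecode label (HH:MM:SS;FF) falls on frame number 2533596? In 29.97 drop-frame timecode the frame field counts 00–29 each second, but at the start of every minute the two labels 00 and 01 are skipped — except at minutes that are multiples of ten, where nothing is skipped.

Ten DF minutes hold 17982 frames, so frame 2533596 lies in block 140 (frames 2517480–2535461) with 16116 frames into that block.
The block's first minute is 1800 frames and the rest 1798 each; 16116 frames reaches minute 8, so 140 × 18 + 8 × 2 = 2536 labels have been skipped so far.
Adding those back, label number 2533596 + 2536 = 2536132 at 30 labels/s is 84537 s + 22 f = 23 h 28 min 57 s frame 22, i.e. 23:28:57;22.

23:28:57;22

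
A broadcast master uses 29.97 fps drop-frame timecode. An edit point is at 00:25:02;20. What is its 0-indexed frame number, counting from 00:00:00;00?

45034

As if non-drop at 30 labels/s: (0 × 3600 + 25 × 60 + 2) × 30 + 20 = 45080.
Minute boundaries passed: 25; those not divisible by 10: 25 − 2 = 23; dropped labels = 2 × 23 = 46.
Actual frame index = 45080 − 46 = 45034.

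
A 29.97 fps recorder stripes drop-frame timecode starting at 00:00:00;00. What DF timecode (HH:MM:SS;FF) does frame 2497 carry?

Ten DF minutes hold 17982 frames, so frame 2497 lies in block 0 (frames 0–17981) with 2497 frames into that block.
The block's first minute is 1800 frames and the rest 1798 each; 2497 frames reaches minute 1, so 0 × 18 + 1 × 2 = 2 labels have been skipped so far.
Adding those back, label number 2497 + 2 = 2499 at 30 labels/s is 83 s + 9 f = 0 h 1 min 23 s frame 9, i.e. 00:01:23;09.

00:01:23;09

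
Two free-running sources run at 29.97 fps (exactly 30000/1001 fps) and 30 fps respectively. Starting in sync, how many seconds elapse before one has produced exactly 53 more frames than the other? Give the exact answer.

The gap grows by |30 − 30000/1001| = 30/1001 frames per second.
Time for a 53-frame gap: 53 ÷ (30/1001) = 53053/30 s.

53053/30 seconds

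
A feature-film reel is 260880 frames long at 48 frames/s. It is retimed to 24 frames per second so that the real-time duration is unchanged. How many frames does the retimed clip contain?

Target frames = source frames × (target rate / source rate) = 260880 × (24)/(48) = 260880 × 1/2 = 130440.

130440 frames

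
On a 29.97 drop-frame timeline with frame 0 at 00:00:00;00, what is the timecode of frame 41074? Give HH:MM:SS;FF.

Ten DF minutes hold 17982 frames, so frame 41074 lies in block 2 (frames 35964–53945) with 5110 frames into that block.
The block's first minute is 1800 frames and the rest 1798 each; 5110 frames reaches minute 2, so 2 × 18 + 2 × 2 = 40 labels have been skipped so far.
Adding those back, label number 41074 + 40 = 41114 at 30 labels/s is 1370 s + 14 f = 0 h 22 min 50 s frame 14, i.e. 00:22:50;14.

00:22:50;14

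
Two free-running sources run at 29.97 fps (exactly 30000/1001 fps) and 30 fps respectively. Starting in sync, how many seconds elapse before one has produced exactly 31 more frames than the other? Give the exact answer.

The gap grows by |30 − 30000/1001| = 30/1001 frames per second.
Time for a 31-frame gap: 31 ÷ (30/1001) = 31031/30 s.

31031/30 seconds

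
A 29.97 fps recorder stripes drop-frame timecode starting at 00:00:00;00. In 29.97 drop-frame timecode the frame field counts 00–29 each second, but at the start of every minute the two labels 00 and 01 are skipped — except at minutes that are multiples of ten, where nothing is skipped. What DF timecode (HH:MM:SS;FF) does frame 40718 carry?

Ten DF minutes hold 17982 frames, so frame 40718 lies in block 2 (frames 35964–53945) with 4754 frames into that block.
The block's first minute is 1800 frames and the rest 1798 each; 4754 frames reaches minute 2, so 2 × 18 + 2 × 2 = 40 labels have been skipped so far.
Adding those back, label number 40718 + 40 = 40758 at 30 labels/s is 1358 s + 18 f = 0 h 22 min 38 s frame 18, i.e. 00:22:38;18.

00:22:38;18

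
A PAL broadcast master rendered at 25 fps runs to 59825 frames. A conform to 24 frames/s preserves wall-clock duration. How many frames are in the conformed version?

57432 frames

Target frames = source frames × (target rate / source rate) = 59825 × (24)/(25) = 59825 × 24/25 = 57432.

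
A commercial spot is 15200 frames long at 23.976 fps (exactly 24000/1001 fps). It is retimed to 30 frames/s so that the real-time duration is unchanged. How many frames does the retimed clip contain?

Target frames = source frames × (target rate / source rate) = 15200 × (30)/(24000/1001) = 15200 × 1001/800 = 19019.

19019 frames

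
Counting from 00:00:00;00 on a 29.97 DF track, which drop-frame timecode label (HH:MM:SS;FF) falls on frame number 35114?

Ten DF minutes hold 17982 frames, so frame 35114 lies in block 1 (frames 17982–35963) with 17132 frames into that block.
The block's first minute is 1800 frames and the rest 1798 each; 17132 frames reaches minute 9, so 1 × 18 + 9 × 2 = 36 labels have been skipped so far.
Adding those back, label number 35114 + 36 = 35150 at 30 labels/s is 1171 s + 20 f = 0 h 19 min 31 s frame 20, i.e. 00:19:31;20.

00:19:31;20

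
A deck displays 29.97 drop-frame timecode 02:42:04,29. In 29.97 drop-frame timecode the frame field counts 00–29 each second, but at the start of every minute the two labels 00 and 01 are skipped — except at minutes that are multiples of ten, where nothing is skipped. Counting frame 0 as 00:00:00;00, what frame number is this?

291457

As if non-drop at 30 labels/s: (2 × 3600 + 42 × 60 + 4) × 30 + 29 = 291749.
Minute boundaries passed: 162; those not divisible by 10: 162 − 16 = 146; dropped labels = 2 × 146 = 292.
Actual frame index = 291749 − 292 = 291457.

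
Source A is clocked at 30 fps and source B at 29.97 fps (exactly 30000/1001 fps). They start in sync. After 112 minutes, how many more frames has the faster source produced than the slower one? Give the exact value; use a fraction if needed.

28800/143 frames

112 min = 6720 s.
A emits 30 × 6720 = 201600 frames; B emits 30000/1001 × 6720 = 28800000/143.
Difference = 28800/143 frames (≈ 201.3986); B is behind A.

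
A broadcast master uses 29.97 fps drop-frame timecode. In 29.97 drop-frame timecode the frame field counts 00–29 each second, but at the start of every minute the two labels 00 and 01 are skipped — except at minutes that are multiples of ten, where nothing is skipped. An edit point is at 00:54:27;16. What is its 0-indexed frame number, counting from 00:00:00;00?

As if non-drop at 30 labels/s: (0 × 3600 + 54 × 60 + 27) × 30 + 16 = 98026.
Minute boundaries passed: 54; those not divisible by 10: 54 − 5 = 49; dropped labels = 2 × 49 = 98.
Actual frame index = 98026 − 98 = 97928.

97928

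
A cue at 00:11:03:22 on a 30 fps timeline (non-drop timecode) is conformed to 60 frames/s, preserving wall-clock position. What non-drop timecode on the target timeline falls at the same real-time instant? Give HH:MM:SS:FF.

00:11:03:44

Source frame index: (0×3600 + 11×60 + 3) × 30 + 22 = 19912.
Real time: 19912 / (30) = 9956/15 s.
Target frame: (9956/15) × (60) = 39824.
At 60 labels/s: frame 39824 → 00:11:03:44.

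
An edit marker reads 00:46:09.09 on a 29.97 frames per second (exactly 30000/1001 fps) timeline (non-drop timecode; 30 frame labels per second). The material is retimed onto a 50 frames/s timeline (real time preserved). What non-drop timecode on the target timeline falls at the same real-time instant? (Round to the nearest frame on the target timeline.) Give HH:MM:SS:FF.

00:46:12:03

Source frame index: (0×3600 + 46×60 + 9) × 30 + 9 = 83079.
Real time: 83079 / (30000/1001) = 27720693/10000 s.
Target frame: (27720693/10000) × (50) = 27720693/200 ≈ 138603.465 → 138603.
At 50 labels/s: frame 138603 → 00:46:12:03.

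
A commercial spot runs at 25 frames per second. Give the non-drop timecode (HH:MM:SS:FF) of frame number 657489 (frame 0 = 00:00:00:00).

07:18:19:14

657489 ÷ 25 = 26299 full seconds, remainder 14 frames.
26299 s = 7 h 18 min 19 s.
Timecode: 07:18:19:14.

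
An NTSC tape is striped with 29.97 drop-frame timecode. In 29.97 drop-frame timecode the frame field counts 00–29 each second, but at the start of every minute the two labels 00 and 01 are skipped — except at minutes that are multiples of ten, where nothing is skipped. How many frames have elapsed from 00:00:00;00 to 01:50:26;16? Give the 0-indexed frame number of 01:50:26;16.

198598

As if non-drop at 30 labels/s: (1 × 3600 + 50 × 60 + 26) × 30 + 16 = 198796.
Minute boundaries passed: 110; those not divisible by 10: 110 − 11 = 99; dropped labels = 2 × 99 = 198.
Actual frame index = 198796 − 198 = 198598.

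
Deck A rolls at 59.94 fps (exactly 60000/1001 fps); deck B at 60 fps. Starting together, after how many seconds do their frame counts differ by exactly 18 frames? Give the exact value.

The gap grows by |60 − 60000/1001| = 60/1001 frames per second.
Time for a 18-frame gap: 18 ÷ (60/1001) = 300.3 s.

300.3 seconds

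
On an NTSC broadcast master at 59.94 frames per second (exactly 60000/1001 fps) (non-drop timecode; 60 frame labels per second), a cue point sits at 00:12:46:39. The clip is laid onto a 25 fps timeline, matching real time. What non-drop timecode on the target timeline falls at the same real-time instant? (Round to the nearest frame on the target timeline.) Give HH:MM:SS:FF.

00:12:47:10

Source frame index: (0×3600 + 12×60 + 46) × 60 + 39 = 45999.
Real time: 45999 / (60000/1001) = 15348333/20000 s.
Target frame: (15348333/20000) × (25) = 15348333/800 ≈ 19185.416 → 19185.
At 25 labels/s: frame 19185 → 00:12:47:10.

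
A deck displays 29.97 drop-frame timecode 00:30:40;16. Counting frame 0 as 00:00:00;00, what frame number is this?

55162

As if non-drop at 30 labels/s: (0 × 3600 + 30 × 60 + 40) × 30 + 16 = 55216.
Minute boundaries passed: 30; those not divisible by 10: 30 − 3 = 27; dropped labels = 2 × 27 = 54.
Actual frame index = 55216 − 54 = 55162.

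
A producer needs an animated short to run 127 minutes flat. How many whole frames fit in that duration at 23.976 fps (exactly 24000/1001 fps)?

182697 frames

127 min = 7620 s.
Frames = 7620 × 24000/1001 = 182880000/1001 ≈ 182697.3027.
Complete frames: 182697.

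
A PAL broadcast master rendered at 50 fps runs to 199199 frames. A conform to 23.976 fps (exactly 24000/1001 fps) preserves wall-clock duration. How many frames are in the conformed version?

Target frames = source frames × (target rate / source rate) = 199199 × (24000/1001)/(50) = 199199 × 480/1001 = 95520.

95520 frames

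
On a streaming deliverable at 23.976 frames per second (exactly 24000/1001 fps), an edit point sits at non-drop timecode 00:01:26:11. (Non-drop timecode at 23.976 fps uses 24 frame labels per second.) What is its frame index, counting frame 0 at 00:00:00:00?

frame 2075

Total seconds to the label: (0 × 3600 + 1 × 60 + 26) = 86.
Frame index = 86 × 24 + 11 = 2075.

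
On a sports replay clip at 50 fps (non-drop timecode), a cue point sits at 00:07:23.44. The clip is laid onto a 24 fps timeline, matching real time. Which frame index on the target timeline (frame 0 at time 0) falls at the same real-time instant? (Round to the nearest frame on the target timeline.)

Source frame index: (0×3600 + 7×60 + 23) × 50 + 44 = 22194.
Real time: 22194 / (50) = 11097/25 s.
Target frame: (11097/25) × (24) = 266328/25 ≈ 10653.120 → 10653.

frame 10653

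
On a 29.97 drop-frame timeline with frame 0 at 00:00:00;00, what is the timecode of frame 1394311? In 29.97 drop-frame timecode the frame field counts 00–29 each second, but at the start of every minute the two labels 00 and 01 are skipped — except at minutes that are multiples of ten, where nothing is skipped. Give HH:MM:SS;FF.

Ten DF minutes hold 17982 frames, so frame 1394311 lies in block 77 (frames 1384614–1402595) with 9697 frames into that block.
The block's first minute is 1800 frames and the rest 1798 each; 9697 frames reaches minute 5, so 77 × 18 + 5 × 2 = 1396 labels have been skipped so far.
Adding those back, label number 1394311 + 1396 = 1395707 at 30 labels/s is 46523 s + 17 f = 12 h 55 min 23 s frame 17, i.e. 12:55:23;17.

12:55:23;17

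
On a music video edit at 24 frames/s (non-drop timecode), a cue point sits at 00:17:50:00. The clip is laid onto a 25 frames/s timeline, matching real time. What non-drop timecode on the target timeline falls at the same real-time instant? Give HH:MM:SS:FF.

Source frame index: (0×3600 + 17×60 + 50) × 24 + 0 = 25680.
Real time: 25680 / (24) = 1070 s.
Target frame: (1070) × (25) = 26750.
At 25 labels/s: frame 26750 → 00:17:50:00.

00:17:50:00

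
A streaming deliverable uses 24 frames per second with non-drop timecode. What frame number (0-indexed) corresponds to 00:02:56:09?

Total seconds to the label: (0 × 3600 + 2 × 60 + 56) = 176.
Frame index = 176 × 24 + 9 = 4233.

frame 4233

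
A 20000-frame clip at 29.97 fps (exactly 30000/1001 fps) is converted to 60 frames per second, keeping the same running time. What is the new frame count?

Target frames = source frames × (target rate / source rate) = 20000 × (60)/(30000/1001) = 20000 × 1001/500 = 40040.

40040 frames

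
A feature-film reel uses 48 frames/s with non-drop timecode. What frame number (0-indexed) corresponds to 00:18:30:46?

53326

Total seconds to the label: (0 × 3600 + 18 × 60 + 30) = 1110.
Frame index = 1110 × 48 + 46 = 53326.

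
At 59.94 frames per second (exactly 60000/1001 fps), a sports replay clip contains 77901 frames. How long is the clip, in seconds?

Running time = 77901 / (60000/1001) = 1299.64835 s.

1299.64835 seconds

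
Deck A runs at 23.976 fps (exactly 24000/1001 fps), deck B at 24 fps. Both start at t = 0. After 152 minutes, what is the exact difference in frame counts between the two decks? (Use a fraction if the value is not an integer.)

218880/1001 frames

152 min = 9120 s.
A emits 24000/1001 × 9120 = 218880000/1001 frames; B emits 24 × 9120 = 218880.
Difference = 218880/1001 frames (≈ 218.6613); B is ahead of A.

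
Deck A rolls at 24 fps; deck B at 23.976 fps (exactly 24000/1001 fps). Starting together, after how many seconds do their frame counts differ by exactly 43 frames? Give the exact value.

43043/24 seconds

The gap grows by |24000/1001 − 24| = 24/1001 frames per second.
Time for a 43-frame gap: 43 ÷ (24/1001) = 43043/24 s.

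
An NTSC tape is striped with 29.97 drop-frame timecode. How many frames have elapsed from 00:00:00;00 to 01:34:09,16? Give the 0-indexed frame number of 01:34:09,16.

169316

Complete 10-minute blocks: 9, each 17982 frames → 161838.
Remaining 4 whole minutes in the current block: 1800 + 3 × 1798 = 7194 frames.
Within the current minute: 9 × 30 + 16 − 2 = 284 (labels ;00/;01 skipped at this minute). Total = 161838 + 7194 + 284 = 169316.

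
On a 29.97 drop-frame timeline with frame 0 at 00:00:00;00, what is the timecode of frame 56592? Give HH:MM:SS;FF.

Each 10-minute DF block holds 10 × 60 × 30 − 9 × 2 = 17982 frames. 56592 ÷ 17982 → 3 full blocks, remainder 2646.
Within the partial block the first minute is 1800 frames and each further minute 1798, so 1 further minute boundary passed. Total skipped labels = 18 × 3 + 2 × 1 = 56.
Non-drop label index = 56592 + 56 = 56648; at 30 labels/s that is 00:31:28:08, i.e. DF 00:31:28;08.

00:31:28;08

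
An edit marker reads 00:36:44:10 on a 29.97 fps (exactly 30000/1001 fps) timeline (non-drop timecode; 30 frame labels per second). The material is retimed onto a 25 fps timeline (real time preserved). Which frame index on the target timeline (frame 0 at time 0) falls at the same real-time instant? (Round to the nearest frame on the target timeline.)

Source frame index: (0×3600 + 36×60 + 44) × 30 + 10 = 66130.
Real time: 66130 / (30000/1001) = 6619613/3000 s.
Target frame: (6619613/3000) × (25) = 6619613/120 ≈ 55163.442 → 55163.

frame 55163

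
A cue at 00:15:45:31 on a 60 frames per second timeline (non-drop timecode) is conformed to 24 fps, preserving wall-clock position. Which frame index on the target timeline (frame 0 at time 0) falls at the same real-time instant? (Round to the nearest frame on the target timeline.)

frame 22692

Source frame index: (0×3600 + 15×60 + 45) × 60 + 31 = 56731.
Real time: 56731 / (60) = 56731/60 s.
Target frame: (56731/60) × (24) = 113462/5 ≈ 22692.400 → 22692.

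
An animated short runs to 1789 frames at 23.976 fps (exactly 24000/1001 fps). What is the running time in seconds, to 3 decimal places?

Running time = 1789 × 1001/24000 = 1790789/24000 s ≈ 74.616 s.

74.616 seconds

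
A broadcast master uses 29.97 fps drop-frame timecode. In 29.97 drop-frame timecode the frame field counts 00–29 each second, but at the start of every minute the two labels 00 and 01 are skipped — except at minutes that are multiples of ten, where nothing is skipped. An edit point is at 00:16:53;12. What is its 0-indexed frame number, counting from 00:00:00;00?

Complete 10-minute blocks: 1, each 17982 frames → 17982.
Remaining 6 whole minutes in the current block: 1800 + 5 × 1798 = 10790 frames.
Within the current minute: 53 × 30 + 12 − 2 = 1600 (labels ;00/;01 skipped at this minute). Total = 17982 + 10790 + 1600 = 30372.

30372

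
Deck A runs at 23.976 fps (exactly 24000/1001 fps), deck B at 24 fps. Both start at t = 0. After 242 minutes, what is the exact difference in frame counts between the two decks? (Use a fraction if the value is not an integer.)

242 min = 14520 s.
A emits 24000/1001 × 14520 = 31680000/91 frames; B emits 24 × 14520 = 348480.
Difference = 31680/91 frames (≈ 348.1319); B is ahead of A.

31680/91 frames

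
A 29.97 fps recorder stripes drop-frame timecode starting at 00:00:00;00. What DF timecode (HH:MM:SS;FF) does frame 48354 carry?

Ten DF minutes hold 17982 frames, so frame 48354 lies in block 2 (frames 35964–53945) with 12390 frames into that block.
The block's first minute is 1800 frames and the rest 1798 each; 12390 frames reaches minute 6, so 2 × 18 + 6 × 2 = 48 labels have been skipped so far.
Adding those back, label number 48354 + 48 = 48402 at 30 labels/s is 1613 s + 12 f = 0 h 26 min 53 s frame 12, i.e. 00:26:53;12.

00:26:53;12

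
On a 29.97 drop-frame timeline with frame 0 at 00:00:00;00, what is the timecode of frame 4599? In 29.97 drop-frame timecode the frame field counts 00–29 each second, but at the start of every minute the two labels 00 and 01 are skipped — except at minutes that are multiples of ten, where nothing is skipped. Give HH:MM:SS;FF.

00:02:33;13

Each 10-minute DF block holds 10 × 60 × 30 − 9 × 2 = 17982 frames. 4599 ÷ 17982 → 0 full blocks, remainder 4599.
Within the partial block the first minute is 1800 frames and each further minute 1798, so 2 further minute boundaries passed. Total skipped labels = 18 × 0 + 2 × 2 = 4.
Non-drop label index = 4599 + 4 = 4603; at 30 labels/s that is 00:02:33:13, i.e. DF 00:02:33;13.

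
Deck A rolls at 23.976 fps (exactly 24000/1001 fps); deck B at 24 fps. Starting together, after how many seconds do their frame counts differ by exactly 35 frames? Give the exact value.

35035/24 seconds

The gap grows by |24 − 24000/1001| = 24/1001 frames per second.
Time for a 35-frame gap: 35 ÷ (24/1001) = 35035/24 s.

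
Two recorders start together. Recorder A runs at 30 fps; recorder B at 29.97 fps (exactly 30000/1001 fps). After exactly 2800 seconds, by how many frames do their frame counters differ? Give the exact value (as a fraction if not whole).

A emits 30 × 2800 = 84000 frames; B emits 30000/1001 × 2800 = 12000000/143.
Difference = 12000/143 frames (≈ 83.9161); B is behind A.

12000/143 frames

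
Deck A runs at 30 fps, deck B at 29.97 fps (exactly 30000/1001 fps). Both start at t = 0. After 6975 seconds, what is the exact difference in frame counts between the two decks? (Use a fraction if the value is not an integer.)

A emits 30 × 6975 = 209250 frames; B emits 30000/1001 × 6975 = 209250000/1001.
Difference = 209250/1001 frames (≈ 209.0410); B is behind A.

209250/1001 frames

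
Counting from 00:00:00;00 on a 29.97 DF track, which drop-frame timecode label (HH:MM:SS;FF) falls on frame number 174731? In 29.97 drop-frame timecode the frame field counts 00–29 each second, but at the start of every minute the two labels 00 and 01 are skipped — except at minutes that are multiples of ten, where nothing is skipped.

01:37:10;07

Each 10-minute DF block holds 10 × 60 × 30 − 9 × 2 = 17982 frames. 174731 ÷ 17982 → 9 full blocks, remainder 12893.
Within the partial block the first minute is 1800 frames and each further minute 1798, so 7 further minute boundaries passed. Total skipped labels = 18 × 9 + 2 × 7 = 176.
Non-drop label index = 174731 + 176 = 174907; at 30 labels/s that is 01:37:10:07, i.e. DF 01:37:10;07.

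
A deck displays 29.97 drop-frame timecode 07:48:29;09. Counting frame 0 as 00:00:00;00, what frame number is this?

842435

Complete 10-minute blocks: 46, each 17982 frames → 827172.
Remaining 8 whole minutes in the current block: 1800 + 7 × 1798 = 14386 frames.
Within the current minute: 29 × 30 + 9 − 2 = 877 (labels ;00/;01 skipped at this minute). Total = 827172 + 14386 + 877 = 842435.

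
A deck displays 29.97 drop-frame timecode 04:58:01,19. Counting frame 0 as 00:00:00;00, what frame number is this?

535911

Complete 10-minute blocks: 29, each 17982 frames → 521478.
Remaining 8 whole minutes in the current block: 1800 + 7 × 1798 = 14386 frames.
Within the current minute: 1 × 30 + 19 − 2 = 47 (labels ;00/;01 skipped at this minute). Total = 521478 + 14386 + 47 = 535911.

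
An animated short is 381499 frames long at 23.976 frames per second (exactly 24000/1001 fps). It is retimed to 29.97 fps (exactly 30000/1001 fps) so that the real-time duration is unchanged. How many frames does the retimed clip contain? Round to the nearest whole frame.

476874 frames

Frames at target rate = 381499 × (30000/1001) / (24000/1001) = 1907495/4 ≈ 476873.750.
Nearest whole frame: 476874.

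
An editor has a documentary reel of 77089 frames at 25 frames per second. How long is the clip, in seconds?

3083.56 seconds

Running time = 77089 / (25) = 3083.56 s.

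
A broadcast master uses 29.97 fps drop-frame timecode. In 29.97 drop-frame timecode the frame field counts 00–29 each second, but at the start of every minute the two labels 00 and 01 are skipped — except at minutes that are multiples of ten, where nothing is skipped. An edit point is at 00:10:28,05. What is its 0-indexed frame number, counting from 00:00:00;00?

18827

Complete 10-minute blocks: 1, each 17982 frames → 17982.
Remaining 0 whole minutes in the current block: 0 frames.
Within the current minute: 28 × 30 + 5 = 845. Total = 17982 + 0 + 845 = 18827.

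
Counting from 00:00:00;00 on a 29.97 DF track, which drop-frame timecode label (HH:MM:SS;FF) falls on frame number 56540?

Ten DF minutes hold 17982 frames, so frame 56540 lies in block 3 (frames 53946–71927) with 2594 frames into that block.
The block's first minute is 1800 frames and the rest 1798 each; 2594 frames reaches minute 1, so 3 × 18 + 1 × 2 = 56 labels have been skipped so far.
Adding those back, label number 56540 + 56 = 56596 at 30 labels/s is 1886 s + 16 f = 0 h 31 min 26 s frame 16, i.e. 00:31:26;16.

00:31:26;16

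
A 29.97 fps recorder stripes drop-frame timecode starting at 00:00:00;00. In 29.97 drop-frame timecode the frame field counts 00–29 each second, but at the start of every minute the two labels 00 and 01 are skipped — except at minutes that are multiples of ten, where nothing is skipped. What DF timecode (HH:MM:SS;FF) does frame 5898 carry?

00:03:16;24

Ten DF minutes hold 17982 frames, so frame 5898 lies in block 0 (frames 0–17981) with 5898 frames into that block.
The block's first minute is 1800 frames and the rest 1798 each; 5898 frames reaches minute 3, so 0 × 18 + 3 × 2 = 6 labels have been skipped so far.
Adding those back, label number 5898 + 6 = 5904 at 30 labels/s is 196 s + 24 f = 0 h 3 min 16 s frame 24, i.e. 00:03:16;24.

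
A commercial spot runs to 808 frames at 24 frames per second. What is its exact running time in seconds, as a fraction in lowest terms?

101/3 seconds

Running time = 808 ÷ (24) = 808 × 1/24 = 101/3 s.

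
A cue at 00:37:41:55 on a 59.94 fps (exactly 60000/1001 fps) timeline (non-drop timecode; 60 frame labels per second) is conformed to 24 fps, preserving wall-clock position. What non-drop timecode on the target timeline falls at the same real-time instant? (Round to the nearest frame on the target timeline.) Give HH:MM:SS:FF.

00:37:44:04

Source frame index: (0×3600 + 37×60 + 41) × 60 + 55 = 135715.
Real time: 135715 / (60000/1001) = 27170143/12000 s.
Target frame: (27170143/12000) × (24) = 27170143/500 ≈ 54340.286 → 54340.
At 24 labels/s: frame 54340 → 00:37:44:04.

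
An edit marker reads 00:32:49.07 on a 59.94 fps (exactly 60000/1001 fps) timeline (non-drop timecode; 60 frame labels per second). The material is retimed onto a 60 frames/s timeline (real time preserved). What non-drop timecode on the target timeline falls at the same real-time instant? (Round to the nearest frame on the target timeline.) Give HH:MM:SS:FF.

00:32:51:05

Source frame index: (0×3600 + 32×60 + 49) × 60 + 7 = 118147.
Real time: 118147 / (60000/1001) = 118265147/60000 s.
Target frame: (118265147/60000) × (60) = 118265147/1000 ≈ 118265.147 → 118265.
At 60 labels/s: frame 118265 → 00:32:51:05.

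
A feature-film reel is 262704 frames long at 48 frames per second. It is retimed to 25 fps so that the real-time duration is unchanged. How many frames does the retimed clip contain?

136825 frames

Target frames = source frames × (target rate / source rate) = 262704 × (25)/(48) = 262704 × 25/48 = 136825.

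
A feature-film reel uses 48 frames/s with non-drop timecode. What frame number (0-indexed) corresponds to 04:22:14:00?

755232

Total seconds to the label: (4 × 3600 + 22 × 60 + 14) = 15734.
Frame index = 15734 × 48 + 0 = 755232.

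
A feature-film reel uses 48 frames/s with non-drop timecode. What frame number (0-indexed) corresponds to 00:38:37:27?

frame 111243

Total seconds to the label: (0 × 3600 + 38 × 60 + 37) = 2317.
Frame index = 2317 × 48 + 27 = 111243.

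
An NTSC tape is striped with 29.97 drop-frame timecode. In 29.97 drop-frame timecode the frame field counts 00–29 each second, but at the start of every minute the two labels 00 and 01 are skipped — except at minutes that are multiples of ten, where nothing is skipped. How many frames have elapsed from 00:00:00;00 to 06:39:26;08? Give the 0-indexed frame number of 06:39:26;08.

Complete 10-minute blocks: 39, each 17982 frames → 701298.
Remaining 9 whole minutes in the current block: 1800 + 8 × 1798 = 16184 frames.
Within the current minute: 26 × 30 + 8 − 2 = 786 (labels ;00/;01 skipped at this minute). Total = 701298 + 16184 + 786 = 718268.

718268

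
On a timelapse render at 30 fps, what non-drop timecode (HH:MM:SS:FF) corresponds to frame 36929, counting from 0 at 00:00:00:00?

36929 ÷ 30 = 1230 full seconds, remainder 29 frames.
1230 s = 0 h 20 min 30 s.
Timecode: 00:20:30:29.

00:20:30:29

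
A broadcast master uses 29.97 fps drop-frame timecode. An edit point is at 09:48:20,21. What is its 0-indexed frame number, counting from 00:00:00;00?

Complete 10-minute blocks: 58, each 17982 frames → 1042956.
Remaining 8 whole minutes in the current block: 1800 + 7 × 1798 = 14386 frames.
Within the current minute: 20 × 30 + 21 − 2 = 619 (labels ;00/;01 skipped at this minute). Total = 1042956 + 14386 + 619 = 1057961.

1057961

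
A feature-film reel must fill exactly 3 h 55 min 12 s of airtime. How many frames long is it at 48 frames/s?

677376 frames

3 h 55 min 12 s = 14112 s.
Frames = 14112 × 48 = 677376.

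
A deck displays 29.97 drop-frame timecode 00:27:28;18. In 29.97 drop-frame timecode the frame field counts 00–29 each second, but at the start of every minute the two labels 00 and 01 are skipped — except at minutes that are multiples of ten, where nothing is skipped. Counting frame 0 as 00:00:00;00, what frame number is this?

Complete 10-minute blocks: 2, each 17982 frames → 35964.
Remaining 7 whole minutes in the current block: 1800 + 6 × 1798 = 12588 frames.
Within the current minute: 28 × 30 + 18 − 2 = 856 (labels ;00/;01 skipped at this minute). Total = 35964 + 12588 + 856 = 49408.

49408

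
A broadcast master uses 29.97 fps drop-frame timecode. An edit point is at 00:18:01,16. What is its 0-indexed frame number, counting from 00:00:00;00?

Complete 10-minute blocks: 1, each 17982 frames → 17982.
Remaining 8 whole minutes in the current block: 1800 + 7 × 1798 = 14386 frames.
Within the current minute: 1 × 30 + 16 − 2 = 44 (labels ;00/;01 skipped at this minute). Total = 17982 + 14386 + 44 = 32412.

32412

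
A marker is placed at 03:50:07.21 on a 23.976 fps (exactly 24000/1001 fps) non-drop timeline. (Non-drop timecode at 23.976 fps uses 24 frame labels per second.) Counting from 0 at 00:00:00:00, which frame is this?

331389

Total seconds to the label: (3 × 3600 + 50 × 60 + 7) = 13807.
Frame index = 13807 × 24 + 21 = 331389.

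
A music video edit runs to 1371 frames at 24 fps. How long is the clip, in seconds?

Running time = 1371 / (24) = 57.125 s.

57.125 seconds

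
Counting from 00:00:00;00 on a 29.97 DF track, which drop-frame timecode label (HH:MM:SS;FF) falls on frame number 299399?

Each 10-minute DF block holds 10 × 60 × 30 − 9 × 2 = 17982 frames. 299399 ÷ 17982 → 16 full blocks, remainder 11687.
Within the partial block the first minute is 1800 frames and each further minute 1798, so 6 further minute boundaries passed. Total skipped labels = 18 × 16 + 2 × 6 = 300.
Non-drop label index = 299399 + 300 = 299699; at 30 labels/s that is 02:46:29:29, i.e. DF 02:46:29;29.

02:46:29;29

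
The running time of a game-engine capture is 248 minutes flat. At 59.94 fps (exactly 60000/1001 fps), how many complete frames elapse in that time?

891908 frames

248 min = 14880 s.
Frames = 14880 × 60000/1001 = 892800000/1001 ≈ 891908.0919.
Complete frames: 891908.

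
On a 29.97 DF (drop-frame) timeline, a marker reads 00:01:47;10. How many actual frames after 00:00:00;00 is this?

Complete 10-minute blocks: 0, each 17982 frames → 0.
Remaining 1 whole minute in the current block: 1800 + 0 × 1798 = 1800 frames.
Within the current minute: 47 × 30 + 10 − 2 = 1418 (labels ;00/;01 skipped at this minute). Total = 0 + 1800 + 1418 = 3218.

3218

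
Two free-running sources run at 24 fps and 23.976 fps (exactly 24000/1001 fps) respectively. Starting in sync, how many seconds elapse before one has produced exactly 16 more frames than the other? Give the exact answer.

The gap grows by |24000/1001 − 24| = 24/1001 frames per second.
Time for a 16-frame gap: 16 ÷ (24/1001) = 2002/3 s.

2002/3 seconds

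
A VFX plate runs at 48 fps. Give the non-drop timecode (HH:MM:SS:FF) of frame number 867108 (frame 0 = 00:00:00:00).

05:01:04:36

867108 ÷ 48 = 18064 full seconds, remainder 36 frames.
18064 s = 5 h 1 min 4 s.
Timecode: 05:01:04:36.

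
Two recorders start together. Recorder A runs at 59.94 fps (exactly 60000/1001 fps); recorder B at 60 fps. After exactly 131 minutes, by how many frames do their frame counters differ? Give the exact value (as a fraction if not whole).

131 min = 7860 s.
A emits 60000/1001 × 7860 = 471600000/1001 frames; B emits 60 × 7860 = 471600.
Difference = 471600/1001 frames (≈ 471.1289); B is ahead of A.

471600/1001 frames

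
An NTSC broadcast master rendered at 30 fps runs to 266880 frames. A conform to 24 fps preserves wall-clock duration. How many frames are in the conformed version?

Target frames = source frames × (target rate / source rate) = 266880 × (24)/(30) = 266880 × 4/5 = 213504.

213504 frames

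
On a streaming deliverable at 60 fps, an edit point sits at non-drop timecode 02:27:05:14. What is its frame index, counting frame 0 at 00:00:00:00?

Total seconds to the label: (2 × 3600 + 27 × 60 + 5) = 8825.
Frame index = 8825 × 60 + 14 = 529514.

frame 529514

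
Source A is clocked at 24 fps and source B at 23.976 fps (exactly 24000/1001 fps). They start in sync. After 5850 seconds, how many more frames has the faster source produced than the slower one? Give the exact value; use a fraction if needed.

10800/77 frames

A emits 24 × 5850 = 140400 frames; B emits 24000/1001 × 5850 = 10800000/77.
Difference = 10800/77 frames (≈ 140.2597); B is behind A.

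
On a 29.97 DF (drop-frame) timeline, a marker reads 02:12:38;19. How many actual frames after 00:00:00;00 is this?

238521

As if non-drop at 30 labels/s: (2 × 3600 + 12 × 60 + 38) × 30 + 19 = 238759.
Minute boundaries passed: 132; those not divisible by 10: 132 − 13 = 119; dropped labels = 2 × 119 = 238.
Actual frame index = 238759 − 238 = 238521.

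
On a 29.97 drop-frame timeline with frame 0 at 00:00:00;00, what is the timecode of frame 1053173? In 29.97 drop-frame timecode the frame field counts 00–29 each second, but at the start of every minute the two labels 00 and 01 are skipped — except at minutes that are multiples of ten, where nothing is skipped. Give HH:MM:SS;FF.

09:45:40;27

Ten DF minutes hold 17982 frames, so frame 1053173 lies in block 58 (frames 1042956–1060937) with 10217 frames into that block.
The block's first minute is 1800 frames and the rest 1798 each; 10217 frames reaches minute 5, so 58 × 18 + 5 × 2 = 1054 labels have been skipped so far.
Adding those back, label number 1053173 + 1054 = 1054227 at 30 labels/s is 35140 s + 27 f = 9 h 45 min 40 s frame 27, i.e. 09:45:40;27.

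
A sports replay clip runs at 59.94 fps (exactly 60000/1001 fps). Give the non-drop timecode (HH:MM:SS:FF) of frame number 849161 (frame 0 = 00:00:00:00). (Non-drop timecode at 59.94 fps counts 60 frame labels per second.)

849161 ÷ 60 = 14152 full seconds, remainder 41 frames.
14152 s = 3 h 55 min 52 s.
Timecode: 03:55:52:41.

03:55:52:41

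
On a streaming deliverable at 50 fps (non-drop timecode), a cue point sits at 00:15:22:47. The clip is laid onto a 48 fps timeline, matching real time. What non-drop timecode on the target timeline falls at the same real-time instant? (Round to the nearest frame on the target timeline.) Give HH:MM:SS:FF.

Source frame index: (0×3600 + 15×60 + 22) × 50 + 47 = 46147.
Real time: 46147 / (50) = 46147/50 s.
Target frame: (46147/50) × (48) = 1107528/25 ≈ 44301.120 → 44301.
At 48 labels/s: frame 44301 → 00:15:22:45.

00:15:22:45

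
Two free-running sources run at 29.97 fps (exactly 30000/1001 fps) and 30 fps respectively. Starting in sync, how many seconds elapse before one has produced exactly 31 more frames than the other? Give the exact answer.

31031/30 seconds

The gap grows by |30 − 30000/1001| = 30/1001 frames per second.
Time for a 31-frame gap: 31 ÷ (30/1001) = 31031/30 s.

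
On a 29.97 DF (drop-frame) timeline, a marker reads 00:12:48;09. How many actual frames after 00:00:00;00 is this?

23027

As if non-drop at 30 labels/s: (0 × 3600 + 12 × 60 + 48) × 30 + 9 = 23049.
Minute boundaries passed: 12; those not divisible by 10: 12 − 1 = 11; dropped labels = 2 × 11 = 22.
Actual frame index = 23049 − 22 = 23027.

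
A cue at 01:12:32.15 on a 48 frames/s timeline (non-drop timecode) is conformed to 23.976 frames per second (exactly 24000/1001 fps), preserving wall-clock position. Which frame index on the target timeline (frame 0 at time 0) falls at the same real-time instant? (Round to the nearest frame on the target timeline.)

frame 104351

Source frame index: (1×3600 + 12×60 + 32) × 48 + 15 = 208911.
Real time: 208911 / (48) = 69637/16 s.
Target frame: (69637/16) × (24000/1001) = 104455500/1001 ≈ 104351.149 → 104351.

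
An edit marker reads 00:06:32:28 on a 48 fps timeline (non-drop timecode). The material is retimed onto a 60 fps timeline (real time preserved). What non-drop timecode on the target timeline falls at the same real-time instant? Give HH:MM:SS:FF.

Source frame index: (0×3600 + 6×60 + 32) × 48 + 28 = 18844.
Real time: 18844 / (48) = 4711/12 s.
Target frame: (4711/12) × (60) = 23555.
At 60 labels/s: frame 23555 → 00:06:32:35.

00:06:32:35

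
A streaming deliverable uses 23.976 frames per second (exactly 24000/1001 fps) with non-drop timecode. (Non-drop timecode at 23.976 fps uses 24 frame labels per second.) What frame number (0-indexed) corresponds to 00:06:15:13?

frame 9013

Total seconds to the label: (0 × 3600 + 6 × 60 + 15) = 375.
Frame index = 375 × 24 + 13 = 9013.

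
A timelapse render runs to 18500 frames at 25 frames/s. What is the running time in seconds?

Running time = 18500 / (25) = 740 s.

740 seconds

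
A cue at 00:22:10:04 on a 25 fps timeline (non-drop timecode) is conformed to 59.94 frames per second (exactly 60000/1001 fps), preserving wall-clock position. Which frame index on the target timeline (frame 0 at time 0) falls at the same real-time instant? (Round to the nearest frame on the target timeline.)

Source frame index: (0×3600 + 22×60 + 10) × 25 + 4 = 33254.
Real time: 33254 / (25) = 33254/25 s.
Target frame: (33254/25) × (60000/1001) = 6139200/77 ≈ 79729.870 → 79730.

frame 79730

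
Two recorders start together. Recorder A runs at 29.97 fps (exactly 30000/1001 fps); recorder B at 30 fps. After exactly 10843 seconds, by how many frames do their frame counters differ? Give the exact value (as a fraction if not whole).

A emits 30000/1001 × 10843 = 46470000/143 frames; B emits 30 × 10843 = 325290.
Difference = 46470/143 frames (≈ 324.9650); B is ahead of A.

46470/143 frames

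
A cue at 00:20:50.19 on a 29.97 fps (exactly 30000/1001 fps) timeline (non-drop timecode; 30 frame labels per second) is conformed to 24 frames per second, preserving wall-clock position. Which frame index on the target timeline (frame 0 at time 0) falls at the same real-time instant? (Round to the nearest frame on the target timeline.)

Source frame index: (0×3600 + 20×60 + 50) × 30 + 19 = 37519.
Real time: 37519 / (30000/1001) = 37556519/30000 s.
Target frame: (37556519/30000) × (24) = 37556519/1250 ≈ 30045.215 → 30045.

frame 30045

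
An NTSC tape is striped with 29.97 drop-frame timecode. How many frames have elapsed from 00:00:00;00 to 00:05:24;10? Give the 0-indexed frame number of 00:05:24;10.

9720

Complete 10-minute blocks: 0, each 17982 frames → 0.
Remaining 5 whole minutes in the current block: 1800 + 4 × 1798 = 8992 frames.
Within the current minute: 24 × 30 + 10 − 2 = 728 (labels ;00/;01 skipped at this minute). Total = 0 + 8992 + 728 = 9720.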